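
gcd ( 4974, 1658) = 1658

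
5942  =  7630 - 1688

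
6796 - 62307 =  - 55511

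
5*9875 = 49375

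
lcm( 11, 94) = 1034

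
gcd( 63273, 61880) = 7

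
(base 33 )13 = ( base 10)36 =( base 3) 1100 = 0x24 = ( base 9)40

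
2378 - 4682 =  - 2304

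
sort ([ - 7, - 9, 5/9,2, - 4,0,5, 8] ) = [ - 9, - 7, - 4,0,5/9,2,5,  8]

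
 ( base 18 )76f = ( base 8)4527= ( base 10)2391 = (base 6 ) 15023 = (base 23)4BM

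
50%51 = 50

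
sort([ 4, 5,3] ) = [ 3, 4, 5]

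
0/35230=0 = 0.00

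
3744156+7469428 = 11213584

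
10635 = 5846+4789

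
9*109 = 981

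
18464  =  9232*2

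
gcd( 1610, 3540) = 10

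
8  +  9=17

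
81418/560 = 145+109/280 = 145.39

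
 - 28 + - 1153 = - 1181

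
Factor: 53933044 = 2^2*11^1*17^1*72103^1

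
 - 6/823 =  -6/823 = - 0.01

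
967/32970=967/32970= 0.03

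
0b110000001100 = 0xC0C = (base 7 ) 11664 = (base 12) 1950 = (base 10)3084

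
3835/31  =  3835/31 = 123.71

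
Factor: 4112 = 2^4*257^1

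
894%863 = 31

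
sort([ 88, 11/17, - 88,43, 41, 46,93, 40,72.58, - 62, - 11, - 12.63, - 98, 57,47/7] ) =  [ - 98, - 88, - 62, - 12.63,  -  11 , 11/17,47/7, 40,  41, 43, 46, 57, 72.58, 88, 93]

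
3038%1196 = 646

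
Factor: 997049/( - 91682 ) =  - 2^( - 1 ) * 29^1 * 34381^1 * 45841^ ( - 1 )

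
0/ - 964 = 0/1 = - 0.00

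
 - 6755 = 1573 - 8328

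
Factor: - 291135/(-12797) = 3^1 * 5^1 * 13^1*67^( - 1)*191^( - 1 ) * 1493^1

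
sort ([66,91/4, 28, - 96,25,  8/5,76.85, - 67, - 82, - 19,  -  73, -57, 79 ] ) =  [-96,-82,-73, - 67, - 57,- 19,8/5,91/4 , 25,28,66 , 76.85,79]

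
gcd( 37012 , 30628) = 76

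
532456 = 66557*8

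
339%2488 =339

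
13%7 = 6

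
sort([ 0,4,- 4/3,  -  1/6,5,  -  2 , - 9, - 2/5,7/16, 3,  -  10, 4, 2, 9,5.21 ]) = [ - 10, - 9, - 2,  -  4/3,  -  2/5,-1/6,0, 7/16,2,3,  4,4, 5, 5.21,9]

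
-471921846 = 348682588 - 820604434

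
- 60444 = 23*( - 2628)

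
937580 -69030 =868550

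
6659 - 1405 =5254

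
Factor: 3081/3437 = 3^1*7^( - 1)*13^1*79^1*491^( - 1 ) 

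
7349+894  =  8243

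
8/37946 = 4/18973  =  0.00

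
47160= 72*655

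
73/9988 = 73/9988   =  0.01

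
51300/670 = 5130/67 = 76.57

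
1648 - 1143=505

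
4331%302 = 103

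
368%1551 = 368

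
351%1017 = 351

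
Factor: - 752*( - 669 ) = 503088 = 2^4 * 3^1*47^1*223^1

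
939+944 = 1883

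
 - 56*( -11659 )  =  652904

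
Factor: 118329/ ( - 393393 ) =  - 7^( - 1) * 11^( - 1 )*13^( - 1)*131^( - 1)*39443^1 = - 39443/131131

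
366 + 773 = 1139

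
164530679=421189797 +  - 256659118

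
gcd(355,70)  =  5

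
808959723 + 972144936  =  1781104659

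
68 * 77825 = 5292100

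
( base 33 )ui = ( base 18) 320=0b1111110000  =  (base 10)1008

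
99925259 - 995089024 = - 895163765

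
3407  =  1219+2188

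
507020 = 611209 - 104189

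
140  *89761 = 12566540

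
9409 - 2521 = 6888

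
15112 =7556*2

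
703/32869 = 703/32869 = 0.02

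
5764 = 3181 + 2583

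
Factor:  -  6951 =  - 3^1 * 7^1 * 331^1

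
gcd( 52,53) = 1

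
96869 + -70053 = 26816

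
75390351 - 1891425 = 73498926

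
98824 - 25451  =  73373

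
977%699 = 278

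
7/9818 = 7/9818 = 0.00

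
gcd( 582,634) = 2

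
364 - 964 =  - 600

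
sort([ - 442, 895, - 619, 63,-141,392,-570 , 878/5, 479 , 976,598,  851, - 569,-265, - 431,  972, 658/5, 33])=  [ - 619, -570 , - 569,-442, - 431, - 265, - 141 , 33, 63, 658/5, 878/5, 392,479,598, 851,895, 972,976]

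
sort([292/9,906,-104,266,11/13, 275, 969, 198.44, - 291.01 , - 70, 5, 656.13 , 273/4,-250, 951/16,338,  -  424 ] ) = [  -  424, - 291.01,-250, - 104, - 70,11/13, 5, 292/9,951/16,273/4, 198.44, 266, 275,338,656.13, 906,969 ] 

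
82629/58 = 82629/58= 1424.64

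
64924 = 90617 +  - 25693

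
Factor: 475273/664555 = 5^( - 1) * 132911^( - 1)*475273^1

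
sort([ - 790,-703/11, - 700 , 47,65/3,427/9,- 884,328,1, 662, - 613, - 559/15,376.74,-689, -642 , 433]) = [ - 884, - 790, - 700, - 689, - 642, - 613, - 703/11, - 559/15,1, 65/3, 47, 427/9  ,  328,376.74,433,662] 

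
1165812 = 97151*12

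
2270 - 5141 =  - 2871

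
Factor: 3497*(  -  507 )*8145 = -3^3*5^1*  13^3*181^1 * 269^1 = -14440913955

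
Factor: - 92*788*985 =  - 2^4*5^1*23^1*197^2 = - 71408560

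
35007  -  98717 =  - 63710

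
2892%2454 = 438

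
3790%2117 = 1673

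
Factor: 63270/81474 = 285/367 = 3^1*5^1*19^1 * 367^( - 1 )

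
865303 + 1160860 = 2026163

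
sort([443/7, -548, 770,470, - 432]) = [  -  548, -432, 443/7,470, 770]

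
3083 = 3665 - 582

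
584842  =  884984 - 300142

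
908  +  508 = 1416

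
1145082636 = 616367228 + 528715408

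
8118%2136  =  1710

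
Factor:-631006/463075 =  - 2^1*5^( -2 )*17^1*67^1*277^1*18523^( - 1 ) 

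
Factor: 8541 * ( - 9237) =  - 3^3*13^1 * 73^1*3079^1   =  - 78893217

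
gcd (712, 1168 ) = 8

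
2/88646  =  1/44323  =  0.00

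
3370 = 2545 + 825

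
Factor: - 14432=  - 2^5 * 11^1*41^1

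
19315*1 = 19315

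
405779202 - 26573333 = 379205869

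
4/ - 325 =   -  4/325 = - 0.01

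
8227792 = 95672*86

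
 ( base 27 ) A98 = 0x1d75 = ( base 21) H22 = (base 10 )7541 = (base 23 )e5k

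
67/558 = 67/558 = 0.12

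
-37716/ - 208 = 9429/52 = 181.33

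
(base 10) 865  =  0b1101100001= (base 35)OP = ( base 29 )10o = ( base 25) 19F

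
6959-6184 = 775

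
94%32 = 30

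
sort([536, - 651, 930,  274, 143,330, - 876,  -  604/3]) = [ -876, - 651, - 604/3,143, 274 , 330,536, 930]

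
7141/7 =1020 + 1/7 = 1020.14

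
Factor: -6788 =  - 2^2*1697^1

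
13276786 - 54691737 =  - 41414951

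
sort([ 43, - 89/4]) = [ - 89/4,43]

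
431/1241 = 431/1241  =  0.35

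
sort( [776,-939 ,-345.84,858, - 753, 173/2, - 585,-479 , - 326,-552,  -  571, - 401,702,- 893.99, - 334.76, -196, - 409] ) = [ - 939, - 893.99, - 753,  -  585 , -571, - 552,  -  479, - 409,  -  401,-345.84, - 334.76,  -  326, - 196,173/2, 702 , 776, 858] 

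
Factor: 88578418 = 2^1 * 19^1*523^1 * 4457^1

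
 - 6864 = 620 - 7484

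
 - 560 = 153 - 713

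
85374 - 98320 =-12946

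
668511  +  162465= 830976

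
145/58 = 5/2 = 2.50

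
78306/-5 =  - 15662 + 4/5 = - 15661.20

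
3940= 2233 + 1707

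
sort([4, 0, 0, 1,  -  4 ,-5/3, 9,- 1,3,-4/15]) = [- 4, - 5/3,  -  1, - 4/15, 0, 0,1,3,4,  9]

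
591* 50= 29550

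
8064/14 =576 = 576.00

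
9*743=6687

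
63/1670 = 63/1670 = 0.04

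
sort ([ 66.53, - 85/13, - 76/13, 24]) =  [ - 85/13,-76/13, 24,66.53]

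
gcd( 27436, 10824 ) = 4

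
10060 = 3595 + 6465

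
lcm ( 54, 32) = 864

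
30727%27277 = 3450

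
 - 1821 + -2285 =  - 4106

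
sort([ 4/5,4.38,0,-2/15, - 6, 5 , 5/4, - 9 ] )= [-9, - 6,-2/15, 0, 4/5,5/4, 4.38, 5]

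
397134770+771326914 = 1168461684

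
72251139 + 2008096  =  74259235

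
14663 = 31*473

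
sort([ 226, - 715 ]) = [ - 715,226]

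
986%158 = 38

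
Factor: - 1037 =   -  17^1 * 61^1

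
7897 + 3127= 11024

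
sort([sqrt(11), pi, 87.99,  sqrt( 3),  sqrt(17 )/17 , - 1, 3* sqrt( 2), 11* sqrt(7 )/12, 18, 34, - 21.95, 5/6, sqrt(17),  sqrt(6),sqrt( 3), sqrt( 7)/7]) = [ - 21.95, -1,sqrt (17) /17 , sqrt(7 )/7 , 5/6,  sqrt( 3),sqrt( 3),11 *sqrt(7) /12, sqrt(6 ), pi,  sqrt(11), sqrt(17), 3*sqrt(2), 18, 34,87.99]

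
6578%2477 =1624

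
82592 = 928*89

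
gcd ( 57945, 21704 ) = 1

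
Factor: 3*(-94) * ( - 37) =2^1*3^1 * 37^1 * 47^1=   10434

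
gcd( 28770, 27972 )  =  42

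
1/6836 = 1/6836 = 0.00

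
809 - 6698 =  - 5889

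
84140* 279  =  23475060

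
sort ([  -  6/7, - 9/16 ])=[ - 6/7, - 9/16]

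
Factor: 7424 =2^8*29^1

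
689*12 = 8268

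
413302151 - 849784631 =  - 436482480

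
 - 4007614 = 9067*( -442)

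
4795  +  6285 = 11080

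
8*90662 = 725296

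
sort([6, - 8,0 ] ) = [ - 8 , 0,6 ]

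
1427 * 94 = 134138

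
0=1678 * 0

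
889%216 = 25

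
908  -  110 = 798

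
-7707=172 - 7879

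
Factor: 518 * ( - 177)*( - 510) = 2^2*3^2*5^1 * 7^1*17^1*37^1*59^1 = 46759860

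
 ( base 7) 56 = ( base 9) 45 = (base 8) 51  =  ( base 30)1b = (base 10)41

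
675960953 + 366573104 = 1042534057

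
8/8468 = 2/2117= 0.00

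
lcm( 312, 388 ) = 30264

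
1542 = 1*1542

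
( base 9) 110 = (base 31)2S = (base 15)60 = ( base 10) 90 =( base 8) 132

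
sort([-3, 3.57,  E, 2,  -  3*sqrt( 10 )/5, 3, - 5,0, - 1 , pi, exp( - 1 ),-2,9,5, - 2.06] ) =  [ - 5, - 3, - 2.06,-2,-3*sqrt(10 ) /5, - 1 , 0, exp( - 1), 2,E,3,pi,  3.57,5,  9]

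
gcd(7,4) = 1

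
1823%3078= 1823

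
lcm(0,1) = 0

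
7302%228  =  6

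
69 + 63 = 132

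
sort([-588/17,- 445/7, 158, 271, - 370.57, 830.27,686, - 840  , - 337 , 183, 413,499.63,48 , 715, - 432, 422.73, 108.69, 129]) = [  -  840, - 432,  -  370.57, - 337,  -  445/7, - 588/17,48, 108.69, 129,158,  183,271, 413, 422.73, 499.63 , 686, 715,  830.27 ] 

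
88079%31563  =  24953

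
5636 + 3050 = 8686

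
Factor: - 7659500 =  -2^2 * 5^3 * 15319^1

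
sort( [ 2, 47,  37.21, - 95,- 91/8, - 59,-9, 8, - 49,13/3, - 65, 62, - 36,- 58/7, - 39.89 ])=[ -95, - 65, - 59, - 49, - 39.89, - 36, - 91/8,-9, -58/7,2 , 13/3, 8, 37.21, 47, 62 ]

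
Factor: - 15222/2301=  - 2^1*13^( - 1 ) * 43^1 = - 86/13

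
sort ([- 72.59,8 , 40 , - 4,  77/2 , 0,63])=[ - 72.59,- 4,0,8,  77/2, 40,63] 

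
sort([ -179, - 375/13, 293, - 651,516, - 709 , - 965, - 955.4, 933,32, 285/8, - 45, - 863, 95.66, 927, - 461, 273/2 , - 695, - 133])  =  [ - 965,-955.4, - 863, - 709, - 695, - 651, - 461, - 179, - 133, - 45, - 375/13, 32,  285/8, 95.66, 273/2, 293, 516,927,933 ]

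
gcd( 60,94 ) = 2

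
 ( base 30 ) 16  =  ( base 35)11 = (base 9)40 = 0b100100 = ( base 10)36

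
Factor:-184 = - 2^3 * 23^1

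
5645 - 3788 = 1857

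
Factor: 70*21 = 1470 = 2^1*3^1*5^1 *7^2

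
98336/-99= - 98336/99 =- 993.29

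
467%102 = 59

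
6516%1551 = 312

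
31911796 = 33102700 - 1190904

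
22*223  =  4906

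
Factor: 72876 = 2^2*3^1 *6073^1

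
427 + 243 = 670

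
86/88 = 43/44=   0.98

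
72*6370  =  458640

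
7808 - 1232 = 6576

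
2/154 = 1/77 = 0.01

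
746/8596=373/4298 = 0.09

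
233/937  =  233/937 = 0.25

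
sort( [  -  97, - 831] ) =[ - 831,- 97]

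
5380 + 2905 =8285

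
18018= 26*693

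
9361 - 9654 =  - 293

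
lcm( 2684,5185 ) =228140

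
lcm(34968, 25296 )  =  1188912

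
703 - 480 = 223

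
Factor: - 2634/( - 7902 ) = 3^ ( - 1)=   1/3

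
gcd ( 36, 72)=36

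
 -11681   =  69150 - 80831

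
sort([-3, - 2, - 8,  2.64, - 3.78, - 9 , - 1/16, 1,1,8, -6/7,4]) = [-9,  -  8, - 3.78 ,-3, - 2, - 6/7, - 1/16,1, 1,2.64,4, 8]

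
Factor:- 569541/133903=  - 2199/517= - 3^1 * 11^( - 1 )*47^( - 1 )*733^1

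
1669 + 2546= 4215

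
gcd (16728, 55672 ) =8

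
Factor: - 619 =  - 619^1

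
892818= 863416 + 29402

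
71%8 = 7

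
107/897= 107/897=0.12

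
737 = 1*737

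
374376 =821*456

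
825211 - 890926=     -  65715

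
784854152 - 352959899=431894253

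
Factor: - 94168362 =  - 2^1*3^1*569^1*27583^1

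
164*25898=4247272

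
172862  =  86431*2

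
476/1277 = 476/1277 = 0.37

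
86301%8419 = 2111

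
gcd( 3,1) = 1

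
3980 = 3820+160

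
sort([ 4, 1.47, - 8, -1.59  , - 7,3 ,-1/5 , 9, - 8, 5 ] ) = [-8, - 8, - 7, - 1.59,-1/5,1.47, 3,4, 5  ,  9]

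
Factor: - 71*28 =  - 1988 = - 2^2*7^1*71^1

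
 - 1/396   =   - 1+395/396 = - 0.00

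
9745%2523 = 2176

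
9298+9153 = 18451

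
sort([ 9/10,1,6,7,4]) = [9/10 , 1,4, 6,7 ]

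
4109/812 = 5 + 7/116 = 5.06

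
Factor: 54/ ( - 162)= - 3^( - 1 ) = - 1/3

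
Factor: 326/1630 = 5^( - 1 ) =1/5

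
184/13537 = 184/13537 = 0.01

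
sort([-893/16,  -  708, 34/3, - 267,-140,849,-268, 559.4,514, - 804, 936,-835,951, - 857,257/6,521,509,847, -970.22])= [-970.22, - 857 , -835,-804 ,-708, - 268,-267,-140,  -  893/16,  34/3,257/6,509,514,521,  559.4,847,849,  936,951]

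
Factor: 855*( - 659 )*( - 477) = 3^4*5^1*19^1*53^1* 659^1 = 268763265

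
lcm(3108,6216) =6216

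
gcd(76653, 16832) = 1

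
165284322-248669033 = - 83384711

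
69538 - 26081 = 43457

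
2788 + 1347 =4135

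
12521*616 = 7712936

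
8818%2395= 1633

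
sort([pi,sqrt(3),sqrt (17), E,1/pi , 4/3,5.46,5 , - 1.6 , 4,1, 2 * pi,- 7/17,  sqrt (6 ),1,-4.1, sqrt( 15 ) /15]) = [ - 4.1, - 1.6, - 7/17, sqrt(15)/15,1/pi,1,1 , 4/3 , sqrt(3 ),sqrt(6) , E,pi,4,sqrt(17),5,5.46 , 2 * pi]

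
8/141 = 8/141=0.06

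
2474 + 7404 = 9878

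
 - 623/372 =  - 2 + 121/372 = -1.67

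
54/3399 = 18/1133 = 0.02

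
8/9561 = 8/9561= 0.00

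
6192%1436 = 448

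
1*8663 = 8663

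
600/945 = 40/63 =0.63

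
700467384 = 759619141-59151757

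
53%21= 11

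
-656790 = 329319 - 986109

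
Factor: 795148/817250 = 397574/408625 = 2^1*5^ ( - 3)*7^( - 1)*137^1 * 467^( - 1)*1451^1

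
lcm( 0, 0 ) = 0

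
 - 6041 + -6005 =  - 12046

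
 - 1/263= - 1+262/263 = - 0.00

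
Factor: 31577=7^1*  13^1*347^1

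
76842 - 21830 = 55012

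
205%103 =102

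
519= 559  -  40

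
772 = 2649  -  1877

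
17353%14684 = 2669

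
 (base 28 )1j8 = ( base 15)5D4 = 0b10100101100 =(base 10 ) 1324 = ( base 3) 1211001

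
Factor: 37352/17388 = 2^1*3^(-3)*29^1 = 58/27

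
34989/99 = 353 + 14/33=353.42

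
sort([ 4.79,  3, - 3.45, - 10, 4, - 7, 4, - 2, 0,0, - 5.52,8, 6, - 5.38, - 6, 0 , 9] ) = [ - 10,-7, - 6, - 5.52, - 5.38  , - 3.45, - 2 , 0, 0, 0 , 3,4, 4, 4.79 , 6 , 8,9] 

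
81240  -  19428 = 61812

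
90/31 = 2+28/31=2.90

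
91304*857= 78247528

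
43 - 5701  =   -5658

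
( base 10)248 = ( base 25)9N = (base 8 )370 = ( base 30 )88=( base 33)7h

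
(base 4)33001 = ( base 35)RG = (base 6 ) 4241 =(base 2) 1111000001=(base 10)961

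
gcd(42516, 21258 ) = 21258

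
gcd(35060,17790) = 10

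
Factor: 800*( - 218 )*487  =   - 2^6*5^2*109^1 * 487^1 =- 84932800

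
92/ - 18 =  - 46/9 = - 5.11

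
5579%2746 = 87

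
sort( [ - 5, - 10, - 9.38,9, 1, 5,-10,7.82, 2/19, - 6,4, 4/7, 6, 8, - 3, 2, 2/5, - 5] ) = [-10, - 10, - 9.38, - 6,  -  5,  -  5, - 3,  2/19, 2/5, 4/7, 1, 2,4, 5, 6 , 7.82,8,  9]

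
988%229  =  72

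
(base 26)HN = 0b111010001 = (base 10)465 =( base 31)f0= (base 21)113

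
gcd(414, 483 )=69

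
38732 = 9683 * 4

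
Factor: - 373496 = - 2^3*46687^1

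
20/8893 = 20/8893 = 0.00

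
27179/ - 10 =- 27179/10 = - 2717.90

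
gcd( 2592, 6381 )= 9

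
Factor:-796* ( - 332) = 264272 = 2^4 * 83^1*199^1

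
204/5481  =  68/1827 = 0.04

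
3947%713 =382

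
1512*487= 736344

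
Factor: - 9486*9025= - 85611150 = - 2^1*3^2 * 5^2*17^1*19^2*31^1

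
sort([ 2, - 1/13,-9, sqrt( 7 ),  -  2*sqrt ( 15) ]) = [ - 9, - 2*sqrt( 15),  -  1/13,2, sqrt (7)] 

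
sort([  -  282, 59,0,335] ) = [ - 282,  0,59,  335]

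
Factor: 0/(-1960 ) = 0 = 0^1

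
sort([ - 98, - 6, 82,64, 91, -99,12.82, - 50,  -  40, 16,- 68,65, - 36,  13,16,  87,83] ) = [ - 99, - 98,  -  68,-50, - 40, - 36,-6 , 12.82,13, 16,16, 64,65, 82 , 83,87,91]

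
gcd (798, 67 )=1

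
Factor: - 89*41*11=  - 11^1*41^1*89^1=- 40139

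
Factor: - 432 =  - 2^4*3^3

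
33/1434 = 11/478=0.02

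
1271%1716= 1271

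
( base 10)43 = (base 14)31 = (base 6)111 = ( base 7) 61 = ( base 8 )53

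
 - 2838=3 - 2841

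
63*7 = 441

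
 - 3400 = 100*( - 34 )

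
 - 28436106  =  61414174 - 89850280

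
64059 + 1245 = 65304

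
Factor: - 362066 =-2^1*17^1*23^1* 463^1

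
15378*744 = 11441232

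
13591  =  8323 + 5268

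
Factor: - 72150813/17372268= - 2^( - 2) * 7^1*23^( - 1) *883^1*1297^1* 20981^(-1) = - 8016757/1930252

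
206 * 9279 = 1911474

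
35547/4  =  35547/4 = 8886.75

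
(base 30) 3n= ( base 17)6B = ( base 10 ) 113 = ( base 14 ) 81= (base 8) 161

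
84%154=84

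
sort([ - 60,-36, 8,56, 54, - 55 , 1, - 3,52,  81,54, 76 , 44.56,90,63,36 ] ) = [ - 60, - 55, - 36, - 3, 1,8, 36,44.56,52,54,54,  56,63,76 , 81,90]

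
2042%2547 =2042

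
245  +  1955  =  2200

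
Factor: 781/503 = 11^1*71^1 * 503^(-1) 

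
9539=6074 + 3465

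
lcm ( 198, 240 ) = 7920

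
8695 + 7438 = 16133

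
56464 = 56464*1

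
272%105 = 62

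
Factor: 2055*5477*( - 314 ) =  - 3534143790 = - 2^1 * 3^1*5^1*137^1*157^1*5477^1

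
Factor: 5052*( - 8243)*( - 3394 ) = 2^3 *3^1*421^1*1697^1*8243^1= 141338500584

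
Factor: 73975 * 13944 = 1031507400= 2^3*3^1*5^2*7^1*11^1*83^1*269^1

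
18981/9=2109 = 2109.00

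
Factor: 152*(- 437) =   -  66424 =- 2^3*19^2*23^1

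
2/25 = 2/25 = 0.08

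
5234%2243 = 748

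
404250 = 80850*5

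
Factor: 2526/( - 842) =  - 3^1 = - 3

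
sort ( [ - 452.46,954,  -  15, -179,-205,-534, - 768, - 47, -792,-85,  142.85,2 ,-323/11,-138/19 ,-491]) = [-792 , - 768,  -  534, - 491, - 452.46, - 205, - 179,  -  85, - 47, - 323/11, - 15, - 138/19, 2,142.85,954 ]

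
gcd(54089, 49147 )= 7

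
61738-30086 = 31652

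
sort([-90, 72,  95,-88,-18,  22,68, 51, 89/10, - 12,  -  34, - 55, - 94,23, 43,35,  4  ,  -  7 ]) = [ - 94, - 90, - 88, - 55, - 34,-18, - 12,-7,4,89/10, 22,23,35,43,51,  68,72,95 ]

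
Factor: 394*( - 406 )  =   - 2^2*7^1*29^1* 197^1= - 159964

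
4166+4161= 8327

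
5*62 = 310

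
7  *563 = 3941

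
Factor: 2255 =5^1*11^1*41^1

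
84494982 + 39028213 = 123523195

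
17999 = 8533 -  - 9466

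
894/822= 1 + 12/137 = 1.09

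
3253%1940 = 1313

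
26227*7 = 183589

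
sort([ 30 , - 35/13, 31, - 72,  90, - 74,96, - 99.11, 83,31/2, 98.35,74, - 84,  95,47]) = [ - 99.11,  -  84,-74, - 72 , - 35/13 , 31/2,  30,31,47 , 74,  83, 90,95, 96,98.35 ]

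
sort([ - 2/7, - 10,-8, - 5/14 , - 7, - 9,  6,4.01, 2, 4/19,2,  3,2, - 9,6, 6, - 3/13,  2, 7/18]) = [ - 10, - 9, - 9, -8, - 7, - 5/14 , - 2/7, - 3/13,4/19, 7/18,2, 2,  2,2, 3 , 4.01,6, 6,6 ] 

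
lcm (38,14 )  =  266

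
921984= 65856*14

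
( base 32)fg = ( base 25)jl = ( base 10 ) 496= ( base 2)111110000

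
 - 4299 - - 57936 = 53637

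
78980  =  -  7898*(- 10 ) 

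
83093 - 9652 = 73441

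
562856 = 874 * 644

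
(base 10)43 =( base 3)1121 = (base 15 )2d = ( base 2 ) 101011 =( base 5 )133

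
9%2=1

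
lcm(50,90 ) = 450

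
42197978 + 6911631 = 49109609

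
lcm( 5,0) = 0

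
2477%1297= 1180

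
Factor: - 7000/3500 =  - 2^1 = - 2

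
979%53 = 25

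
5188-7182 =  - 1994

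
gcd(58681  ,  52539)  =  83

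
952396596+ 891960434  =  1844357030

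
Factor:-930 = -2^1*3^1*5^1*31^1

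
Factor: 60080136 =2^3*3^1*2503339^1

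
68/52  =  17/13 = 1.31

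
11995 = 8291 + 3704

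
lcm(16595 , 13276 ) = 66380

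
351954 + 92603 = 444557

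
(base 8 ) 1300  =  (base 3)222002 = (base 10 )704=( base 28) p4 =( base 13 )422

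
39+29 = 68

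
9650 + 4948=14598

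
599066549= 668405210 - 69338661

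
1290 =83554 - 82264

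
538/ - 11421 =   -  538/11421  =  -  0.05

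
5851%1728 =667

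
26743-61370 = - 34627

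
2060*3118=6423080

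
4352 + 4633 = 8985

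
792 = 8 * 99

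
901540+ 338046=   1239586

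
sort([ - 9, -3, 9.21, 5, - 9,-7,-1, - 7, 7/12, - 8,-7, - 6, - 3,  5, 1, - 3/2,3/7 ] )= [  -  9,-9,-8,-7 , - 7,-7, - 6, - 3,-3, - 3/2,-1, 3/7, 7/12, 1 , 5, 5, 9.21] 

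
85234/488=42617/244 = 174.66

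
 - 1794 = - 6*299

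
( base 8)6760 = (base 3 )11220011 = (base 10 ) 3568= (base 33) 394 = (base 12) 2094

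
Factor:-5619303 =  - 3^2*563^1*1109^1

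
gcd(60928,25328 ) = 16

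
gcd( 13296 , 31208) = 8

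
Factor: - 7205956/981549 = - 2^2*3^( - 2 ) * 191^( - 1 )*571^( - 1 ) * 1801489^1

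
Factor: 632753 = 11^1  *23^1*41^1*61^1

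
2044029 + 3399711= 5443740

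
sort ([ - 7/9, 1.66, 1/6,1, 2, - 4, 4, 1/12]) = [ - 4,  -  7/9, 1/12,1/6,1, 1.66, 2, 4 ]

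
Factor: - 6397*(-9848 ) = 2^3*1231^1*6397^1 = 62997656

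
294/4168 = 147/2084 = 0.07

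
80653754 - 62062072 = 18591682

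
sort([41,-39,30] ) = [-39,30  ,  41] 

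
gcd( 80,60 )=20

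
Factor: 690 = 2^1*3^1*5^1*23^1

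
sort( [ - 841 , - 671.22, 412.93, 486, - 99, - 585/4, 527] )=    [ - 841,-671.22, - 585/4, - 99, 412.93, 486,527]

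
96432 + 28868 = 125300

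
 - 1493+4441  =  2948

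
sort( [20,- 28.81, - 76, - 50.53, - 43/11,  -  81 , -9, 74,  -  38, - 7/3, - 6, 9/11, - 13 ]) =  [  -  81, - 76,- 50.53, - 38, - 28.81 , - 13,-9,-6,-43/11,-7/3, 9/11,20, 74] 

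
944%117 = 8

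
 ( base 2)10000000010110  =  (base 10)8214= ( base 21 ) id3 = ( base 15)2679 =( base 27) b76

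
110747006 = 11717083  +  99029923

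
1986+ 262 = 2248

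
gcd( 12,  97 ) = 1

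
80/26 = 3 + 1/13 = 3.08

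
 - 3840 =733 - 4573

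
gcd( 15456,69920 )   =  736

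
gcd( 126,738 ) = 18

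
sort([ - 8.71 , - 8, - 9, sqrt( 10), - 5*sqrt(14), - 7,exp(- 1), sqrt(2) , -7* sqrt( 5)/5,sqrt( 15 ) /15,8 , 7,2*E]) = [  -  5*sqrt(14), - 9, - 8.71, - 8, - 7, - 7*sqrt( 5 )/5,  sqrt( 15)/15, exp( - 1), sqrt( 2 ),sqrt( 10),2*E, 7,8 ]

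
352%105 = 37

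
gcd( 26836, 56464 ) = 4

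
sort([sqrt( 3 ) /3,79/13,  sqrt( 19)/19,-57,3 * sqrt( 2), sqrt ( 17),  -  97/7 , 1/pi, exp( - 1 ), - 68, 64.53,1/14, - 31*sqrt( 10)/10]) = [ - 68,  -  57, - 97/7, - 31*sqrt( 10) /10,1/14, sqrt(19) /19 , 1/pi  ,  exp( - 1),sqrt(3)/3,sqrt( 17 ), 3*sqrt( 2),79/13, 64.53 ] 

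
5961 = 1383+4578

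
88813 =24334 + 64479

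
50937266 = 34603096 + 16334170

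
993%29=7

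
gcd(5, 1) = 1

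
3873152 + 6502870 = 10376022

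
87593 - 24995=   62598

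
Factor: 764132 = 2^2 * 191033^1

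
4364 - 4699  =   - 335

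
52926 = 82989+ - 30063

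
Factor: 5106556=2^2*7^1*13^1*14029^1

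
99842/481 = 99842/481=207.57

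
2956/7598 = 1478/3799 = 0.39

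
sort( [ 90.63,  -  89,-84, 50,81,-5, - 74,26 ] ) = [ - 89, - 84, - 74, - 5, 26,50, 81, 90.63]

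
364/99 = 364/99=3.68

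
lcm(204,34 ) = 204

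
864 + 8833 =9697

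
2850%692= 82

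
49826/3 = 16608 +2/3= 16608.67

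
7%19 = 7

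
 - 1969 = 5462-7431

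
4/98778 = 2/49389 = 0.00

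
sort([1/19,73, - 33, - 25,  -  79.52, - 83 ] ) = [ - 83, - 79.52,-33, -25,1/19, 73] 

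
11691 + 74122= 85813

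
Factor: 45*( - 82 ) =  - 2^1*3^2*5^1*41^1 = - 3690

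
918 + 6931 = 7849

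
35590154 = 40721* 874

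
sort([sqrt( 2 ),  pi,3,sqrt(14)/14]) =[sqrt(14 ) /14, sqrt( 2),3 , pi]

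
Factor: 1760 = 2^5*5^1*11^1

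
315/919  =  315/919 = 0.34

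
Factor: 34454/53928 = 2^ (  -  2)*3^( - 2 )* 23^1 = 23/36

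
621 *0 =0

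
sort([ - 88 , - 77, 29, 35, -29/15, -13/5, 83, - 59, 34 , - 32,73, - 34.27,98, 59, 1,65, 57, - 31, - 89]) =[ - 89, - 88,-77, - 59, - 34.27 , - 32, - 31, - 13/5, -29/15 , 1, 29, 34, 35,  57,  59, 65, 73,83,  98 ]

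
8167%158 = 109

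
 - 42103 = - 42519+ 416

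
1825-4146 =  - 2321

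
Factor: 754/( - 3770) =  - 5^(-1) =- 1/5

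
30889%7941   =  7066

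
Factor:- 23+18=-5^1 = -  5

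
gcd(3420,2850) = 570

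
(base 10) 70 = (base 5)240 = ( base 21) 37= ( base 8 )106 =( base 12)5a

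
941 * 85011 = 79995351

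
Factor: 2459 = 2459^1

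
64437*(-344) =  - 22166328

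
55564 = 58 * 958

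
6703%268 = 3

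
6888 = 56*123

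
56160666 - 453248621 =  - 397087955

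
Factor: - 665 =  - 5^1*7^1  *  19^1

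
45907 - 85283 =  - 39376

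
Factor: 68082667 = 557^1*122231^1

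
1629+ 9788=11417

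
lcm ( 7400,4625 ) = 37000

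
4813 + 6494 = 11307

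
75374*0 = 0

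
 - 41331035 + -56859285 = -98190320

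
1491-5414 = -3923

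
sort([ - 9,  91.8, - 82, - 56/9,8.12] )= [  -  82,-9, - 56/9, 8.12,  91.8]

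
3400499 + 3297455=6697954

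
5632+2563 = 8195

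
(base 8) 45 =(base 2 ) 100101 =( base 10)37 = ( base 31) 16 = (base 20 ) 1H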